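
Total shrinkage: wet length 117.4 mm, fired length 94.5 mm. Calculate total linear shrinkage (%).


TS = (117.4 - 94.5) / 117.4 * 100 = 19.51%

19.51


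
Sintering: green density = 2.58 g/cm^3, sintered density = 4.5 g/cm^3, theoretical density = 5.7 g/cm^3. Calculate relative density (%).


Relative = 4.5 / 5.7 * 100 = 78.9%

78.9


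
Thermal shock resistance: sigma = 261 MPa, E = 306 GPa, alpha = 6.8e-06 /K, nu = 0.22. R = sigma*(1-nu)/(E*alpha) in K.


R = 261*(1-0.22)/(306*1000*6.8e-06) = 98 K

98


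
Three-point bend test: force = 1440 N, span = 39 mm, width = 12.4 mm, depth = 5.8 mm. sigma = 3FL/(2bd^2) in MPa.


sigma = 3*1440*39/(2*12.4*5.8^2) = 201.9 MPa

201.9


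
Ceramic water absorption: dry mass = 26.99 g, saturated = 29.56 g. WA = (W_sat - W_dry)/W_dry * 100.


WA = (29.56 - 26.99) / 26.99 * 100 = 9.52%

9.52


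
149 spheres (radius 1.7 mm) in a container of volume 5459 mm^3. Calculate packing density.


V_sphere = 4/3*pi*1.7^3 = 20.5795 mm^3
Total V = 149*20.5795 = 3066.3455 mm^3
PD = 3066.3455 / 5459 = 0.562

0.562


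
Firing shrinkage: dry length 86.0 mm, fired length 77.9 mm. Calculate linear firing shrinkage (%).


FS = (86.0 - 77.9) / 86.0 * 100 = 9.42%

9.42


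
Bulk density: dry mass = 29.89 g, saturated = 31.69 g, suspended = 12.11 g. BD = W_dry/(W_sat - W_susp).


BD = 29.89 / (31.69 - 12.11) = 29.89 / 19.58 = 1.527 g/cm^3

1.527


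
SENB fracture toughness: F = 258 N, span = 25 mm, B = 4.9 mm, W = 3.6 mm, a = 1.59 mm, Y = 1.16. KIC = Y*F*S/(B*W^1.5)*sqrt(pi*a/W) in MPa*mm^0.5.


KIC = 1.16*258*25/(4.9*3.6^1.5)*sqrt(pi*1.59/3.6) = 263.32

263.32


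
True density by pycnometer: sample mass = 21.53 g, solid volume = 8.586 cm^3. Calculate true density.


TD = 21.53 / 8.586 = 2.508 g/cm^3

2.508


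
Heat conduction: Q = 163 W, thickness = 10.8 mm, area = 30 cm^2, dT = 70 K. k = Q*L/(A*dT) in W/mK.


k = 163*10.8/1000/(30/10000*70) = 8.38 W/mK

8.38


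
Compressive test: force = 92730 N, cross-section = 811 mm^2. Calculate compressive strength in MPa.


CS = 92730 / 811 = 114.3 MPa

114.3


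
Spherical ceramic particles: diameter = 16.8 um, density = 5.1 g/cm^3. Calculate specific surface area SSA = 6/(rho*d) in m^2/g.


SSA = 6 / (5.1 * 16.8) = 0.07 m^2/g

0.07


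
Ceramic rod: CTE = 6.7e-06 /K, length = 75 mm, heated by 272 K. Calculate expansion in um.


dL = 6.7e-06 * 75 * 272 * 1000 = 136.68 um

136.68


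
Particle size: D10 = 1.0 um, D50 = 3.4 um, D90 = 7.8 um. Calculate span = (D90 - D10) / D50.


Span = (7.8 - 1.0) / 3.4 = 6.8 / 3.4 = 2.0

2.0


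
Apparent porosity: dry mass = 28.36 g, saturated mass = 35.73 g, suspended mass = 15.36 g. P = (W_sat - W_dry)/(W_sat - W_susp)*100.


P = (35.73 - 28.36) / (35.73 - 15.36) * 100 = 7.37 / 20.37 * 100 = 36.2%

36.2


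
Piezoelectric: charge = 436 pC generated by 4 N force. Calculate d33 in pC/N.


d33 = 436 / 4 = 109.0 pC/N

109.0


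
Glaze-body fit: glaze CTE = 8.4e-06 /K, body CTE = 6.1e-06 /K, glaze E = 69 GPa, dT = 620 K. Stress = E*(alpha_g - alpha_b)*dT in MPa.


Stress = 69*1000*(8.4e-06 - 6.1e-06)*620 = 98.4 MPa

98.4


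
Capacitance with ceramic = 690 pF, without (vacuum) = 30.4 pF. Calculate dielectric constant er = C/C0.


er = 690 / 30.4 = 22.7

22.7


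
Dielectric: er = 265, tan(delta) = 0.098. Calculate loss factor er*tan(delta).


Loss = 265 * 0.098 = 25.97

25.97


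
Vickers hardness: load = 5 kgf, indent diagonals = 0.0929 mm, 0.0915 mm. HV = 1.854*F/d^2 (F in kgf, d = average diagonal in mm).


d_avg = (0.0929+0.0915)/2 = 0.0922 mm
HV = 1.854*5/0.0922^2 = 1090

1090


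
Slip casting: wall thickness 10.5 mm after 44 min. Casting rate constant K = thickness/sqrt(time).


K = 10.5 / sqrt(44) = 10.5 / 6.6332 = 1.583 mm/min^0.5

1.583


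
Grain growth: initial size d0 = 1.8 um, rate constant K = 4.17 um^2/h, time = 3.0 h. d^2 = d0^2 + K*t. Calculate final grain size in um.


d^2 = 1.8^2 + 4.17*3.0 = 15.75
d = sqrt(15.75) = 3.97 um

3.97


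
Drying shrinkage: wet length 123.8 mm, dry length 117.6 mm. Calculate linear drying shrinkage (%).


DS = (123.8 - 117.6) / 123.8 * 100 = 5.01%

5.01


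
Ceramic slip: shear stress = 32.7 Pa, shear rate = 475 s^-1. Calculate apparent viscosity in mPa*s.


eta = tau/gamma * 1000 = 32.7/475 * 1000 = 68.8 mPa*s

68.8


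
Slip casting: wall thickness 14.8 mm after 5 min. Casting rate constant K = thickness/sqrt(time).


K = 14.8 / sqrt(5) = 14.8 / 2.2361 = 6.619 mm/min^0.5

6.619


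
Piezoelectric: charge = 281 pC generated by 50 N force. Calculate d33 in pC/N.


d33 = 281 / 50 = 5.6 pC/N

5.6


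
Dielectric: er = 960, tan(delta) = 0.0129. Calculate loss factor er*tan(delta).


Loss = 960 * 0.0129 = 12.384

12.384


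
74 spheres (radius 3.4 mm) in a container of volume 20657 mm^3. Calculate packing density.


V_sphere = 4/3*pi*3.4^3 = 164.6362 mm^3
Total V = 74*164.6362 = 12183.0788 mm^3
PD = 12183.0788 / 20657 = 0.59

0.59


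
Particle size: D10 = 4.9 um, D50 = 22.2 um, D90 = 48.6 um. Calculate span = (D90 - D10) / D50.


Span = (48.6 - 4.9) / 22.2 = 43.7 / 22.2 = 1.968

1.968


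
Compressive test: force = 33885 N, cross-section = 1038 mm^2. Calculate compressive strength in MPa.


CS = 33885 / 1038 = 32.6 MPa

32.6


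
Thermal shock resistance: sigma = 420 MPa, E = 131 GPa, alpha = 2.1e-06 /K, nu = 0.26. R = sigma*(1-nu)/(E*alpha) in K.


R = 420*(1-0.26)/(131*1000*2.1e-06) = 1130 K

1130


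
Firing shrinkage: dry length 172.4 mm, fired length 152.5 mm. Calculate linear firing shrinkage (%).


FS = (172.4 - 152.5) / 172.4 * 100 = 11.54%

11.54


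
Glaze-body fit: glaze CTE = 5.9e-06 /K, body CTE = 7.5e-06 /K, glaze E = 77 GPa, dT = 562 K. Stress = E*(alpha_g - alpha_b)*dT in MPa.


Stress = 77*1000*(5.9e-06 - 7.5e-06)*562 = -69.2 MPa

-69.2


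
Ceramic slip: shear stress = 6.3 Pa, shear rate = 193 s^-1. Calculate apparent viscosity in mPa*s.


eta = tau/gamma * 1000 = 6.3/193 * 1000 = 32.6 mPa*s

32.6


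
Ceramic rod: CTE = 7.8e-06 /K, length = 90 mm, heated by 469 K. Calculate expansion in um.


dL = 7.8e-06 * 90 * 469 * 1000 = 329.238 um

329.238


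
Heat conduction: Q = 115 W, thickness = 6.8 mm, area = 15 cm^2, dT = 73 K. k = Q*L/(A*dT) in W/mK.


k = 115*6.8/1000/(15/10000*73) = 7.14 W/mK

7.14


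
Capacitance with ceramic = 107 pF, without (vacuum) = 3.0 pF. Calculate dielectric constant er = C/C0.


er = 107 / 3.0 = 35.67

35.67


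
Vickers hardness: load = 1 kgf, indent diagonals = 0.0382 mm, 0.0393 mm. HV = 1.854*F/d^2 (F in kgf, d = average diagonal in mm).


d_avg = (0.0382+0.0393)/2 = 0.03875 mm
HV = 1.854*1/0.03875^2 = 1235

1235


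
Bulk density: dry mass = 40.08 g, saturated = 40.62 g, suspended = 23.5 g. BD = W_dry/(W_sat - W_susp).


BD = 40.08 / (40.62 - 23.5) = 40.08 / 17.12 = 2.341 g/cm^3

2.341


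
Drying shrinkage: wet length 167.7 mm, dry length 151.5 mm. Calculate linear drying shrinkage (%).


DS = (167.7 - 151.5) / 167.7 * 100 = 9.66%

9.66


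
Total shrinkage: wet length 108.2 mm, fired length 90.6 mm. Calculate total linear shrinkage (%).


TS = (108.2 - 90.6) / 108.2 * 100 = 16.27%

16.27


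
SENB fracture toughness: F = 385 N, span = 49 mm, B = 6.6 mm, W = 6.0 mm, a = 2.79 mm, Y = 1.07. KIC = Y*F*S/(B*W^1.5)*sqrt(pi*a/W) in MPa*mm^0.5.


KIC = 1.07*385*49/(6.6*6.0^1.5)*sqrt(pi*2.79/6.0) = 251.52

251.52


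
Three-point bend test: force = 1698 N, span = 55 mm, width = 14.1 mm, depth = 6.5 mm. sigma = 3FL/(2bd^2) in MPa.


sigma = 3*1698*55/(2*14.1*6.5^2) = 235.2 MPa

235.2


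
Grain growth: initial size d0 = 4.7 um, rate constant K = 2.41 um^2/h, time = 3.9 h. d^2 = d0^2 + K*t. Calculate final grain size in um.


d^2 = 4.7^2 + 2.41*3.9 = 31.489
d = sqrt(31.489) = 5.61 um

5.61


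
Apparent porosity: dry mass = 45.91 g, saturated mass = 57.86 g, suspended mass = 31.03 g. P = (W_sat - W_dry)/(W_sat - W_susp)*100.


P = (57.86 - 45.91) / (57.86 - 31.03) * 100 = 11.95 / 26.83 * 100 = 44.5%

44.5


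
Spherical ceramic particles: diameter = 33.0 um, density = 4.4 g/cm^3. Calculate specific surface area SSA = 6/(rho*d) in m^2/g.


SSA = 6 / (4.4 * 33.0) = 0.041 m^2/g

0.041


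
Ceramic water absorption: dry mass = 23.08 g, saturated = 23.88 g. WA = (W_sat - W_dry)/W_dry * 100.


WA = (23.88 - 23.08) / 23.08 * 100 = 3.47%

3.47


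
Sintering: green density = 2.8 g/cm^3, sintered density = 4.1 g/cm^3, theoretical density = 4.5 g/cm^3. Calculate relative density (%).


Relative = 4.1 / 4.5 * 100 = 91.1%

91.1


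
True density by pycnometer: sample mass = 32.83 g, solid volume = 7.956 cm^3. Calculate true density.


TD = 32.83 / 7.956 = 4.126 g/cm^3

4.126


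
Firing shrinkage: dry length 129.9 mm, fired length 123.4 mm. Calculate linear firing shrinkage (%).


FS = (129.9 - 123.4) / 129.9 * 100 = 5.0%

5.0


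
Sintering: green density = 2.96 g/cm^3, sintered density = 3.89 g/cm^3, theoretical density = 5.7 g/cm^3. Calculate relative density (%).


Relative = 3.89 / 5.7 * 100 = 68.2%

68.2


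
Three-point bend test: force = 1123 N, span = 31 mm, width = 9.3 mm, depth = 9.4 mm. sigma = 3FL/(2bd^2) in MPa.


sigma = 3*1123*31/(2*9.3*9.4^2) = 63.5 MPa

63.5


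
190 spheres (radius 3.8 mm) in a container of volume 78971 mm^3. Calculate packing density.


V_sphere = 4/3*pi*3.8^3 = 229.8473 mm^3
Total V = 190*229.8473 = 43670.987 mm^3
PD = 43670.987 / 78971 = 0.553

0.553


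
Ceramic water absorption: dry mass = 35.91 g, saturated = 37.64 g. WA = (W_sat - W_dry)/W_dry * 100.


WA = (37.64 - 35.91) / 35.91 * 100 = 4.82%

4.82


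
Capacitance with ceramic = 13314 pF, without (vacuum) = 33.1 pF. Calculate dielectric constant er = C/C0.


er = 13314 / 33.1 = 402.24

402.24


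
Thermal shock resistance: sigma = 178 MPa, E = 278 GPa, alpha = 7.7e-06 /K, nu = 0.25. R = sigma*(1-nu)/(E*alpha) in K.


R = 178*(1-0.25)/(278*1000*7.7e-06) = 62 K

62


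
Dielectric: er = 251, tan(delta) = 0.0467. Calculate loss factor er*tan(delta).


Loss = 251 * 0.0467 = 11.722

11.722


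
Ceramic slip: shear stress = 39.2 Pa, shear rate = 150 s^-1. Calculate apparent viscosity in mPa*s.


eta = tau/gamma * 1000 = 39.2/150 * 1000 = 261.3 mPa*s

261.3


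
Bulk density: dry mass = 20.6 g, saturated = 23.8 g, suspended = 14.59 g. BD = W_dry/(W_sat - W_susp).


BD = 20.6 / (23.8 - 14.59) = 20.6 / 9.21 = 2.237 g/cm^3

2.237


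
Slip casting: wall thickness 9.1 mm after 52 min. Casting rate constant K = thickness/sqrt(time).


K = 9.1 / sqrt(52) = 9.1 / 7.2111 = 1.262 mm/min^0.5

1.262


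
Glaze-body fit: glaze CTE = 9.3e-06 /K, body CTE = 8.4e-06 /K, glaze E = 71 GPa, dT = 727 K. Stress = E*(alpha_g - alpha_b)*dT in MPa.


Stress = 71*1000*(9.3e-06 - 8.4e-06)*727 = 46.5 MPa

46.5


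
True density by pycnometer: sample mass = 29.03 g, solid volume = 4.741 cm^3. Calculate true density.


TD = 29.03 / 4.741 = 6.123 g/cm^3

6.123


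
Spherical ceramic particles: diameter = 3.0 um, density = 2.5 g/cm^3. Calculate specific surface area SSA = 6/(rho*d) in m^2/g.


SSA = 6 / (2.5 * 3.0) = 0.8 m^2/g

0.8


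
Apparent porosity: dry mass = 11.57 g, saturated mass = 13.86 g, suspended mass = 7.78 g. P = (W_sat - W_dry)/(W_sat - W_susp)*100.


P = (13.86 - 11.57) / (13.86 - 7.78) * 100 = 2.29 / 6.08 * 100 = 37.7%

37.7


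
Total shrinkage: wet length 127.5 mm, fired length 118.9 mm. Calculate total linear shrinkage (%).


TS = (127.5 - 118.9) / 127.5 * 100 = 6.75%

6.75


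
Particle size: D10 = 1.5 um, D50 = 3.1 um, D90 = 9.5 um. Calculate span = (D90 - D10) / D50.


Span = (9.5 - 1.5) / 3.1 = 8.0 / 3.1 = 2.581

2.581


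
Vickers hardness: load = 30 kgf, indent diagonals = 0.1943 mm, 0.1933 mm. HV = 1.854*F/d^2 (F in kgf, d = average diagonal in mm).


d_avg = (0.1943+0.1933)/2 = 0.1938 mm
HV = 1.854*30/0.1938^2 = 1481

1481


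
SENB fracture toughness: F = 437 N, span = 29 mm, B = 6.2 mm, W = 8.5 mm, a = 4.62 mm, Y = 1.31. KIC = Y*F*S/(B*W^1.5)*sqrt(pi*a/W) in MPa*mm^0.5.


KIC = 1.31*437*29/(6.2*8.5^1.5)*sqrt(pi*4.62/8.5) = 141.19

141.19


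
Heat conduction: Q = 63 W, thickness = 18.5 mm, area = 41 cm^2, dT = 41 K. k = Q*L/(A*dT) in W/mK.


k = 63*18.5/1000/(41/10000*41) = 6.93 W/mK

6.93


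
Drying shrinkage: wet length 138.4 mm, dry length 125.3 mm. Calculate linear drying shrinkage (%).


DS = (138.4 - 125.3) / 138.4 * 100 = 9.47%

9.47


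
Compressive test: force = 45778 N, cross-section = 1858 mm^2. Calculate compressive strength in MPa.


CS = 45778 / 1858 = 24.6 MPa

24.6


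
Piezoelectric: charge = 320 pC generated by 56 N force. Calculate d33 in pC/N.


d33 = 320 / 56 = 5.7 pC/N

5.7


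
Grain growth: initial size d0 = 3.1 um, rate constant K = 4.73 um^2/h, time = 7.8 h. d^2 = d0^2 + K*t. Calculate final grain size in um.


d^2 = 3.1^2 + 4.73*7.8 = 46.504
d = sqrt(46.504) = 6.82 um

6.82


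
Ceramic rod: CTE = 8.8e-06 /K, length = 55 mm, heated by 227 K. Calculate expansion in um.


dL = 8.8e-06 * 55 * 227 * 1000 = 109.868 um

109.868


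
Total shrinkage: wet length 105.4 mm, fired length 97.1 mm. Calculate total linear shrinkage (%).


TS = (105.4 - 97.1) / 105.4 * 100 = 7.87%

7.87


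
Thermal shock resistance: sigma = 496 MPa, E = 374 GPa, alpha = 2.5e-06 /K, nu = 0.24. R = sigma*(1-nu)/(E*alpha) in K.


R = 496*(1-0.24)/(374*1000*2.5e-06) = 403 K

403


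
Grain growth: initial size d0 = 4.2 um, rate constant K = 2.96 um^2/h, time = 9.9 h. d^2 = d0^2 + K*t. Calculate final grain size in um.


d^2 = 4.2^2 + 2.96*9.9 = 46.944
d = sqrt(46.944) = 6.85 um

6.85


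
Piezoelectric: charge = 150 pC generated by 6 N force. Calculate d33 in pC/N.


d33 = 150 / 6 = 25.0 pC/N

25.0


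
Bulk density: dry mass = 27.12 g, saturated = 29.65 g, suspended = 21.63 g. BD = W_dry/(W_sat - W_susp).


BD = 27.12 / (29.65 - 21.63) = 27.12 / 8.02 = 3.382 g/cm^3

3.382


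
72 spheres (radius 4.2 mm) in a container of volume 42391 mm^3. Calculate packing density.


V_sphere = 4/3*pi*4.2^3 = 310.3391 mm^3
Total V = 72*310.3391 = 22344.4152 mm^3
PD = 22344.4152 / 42391 = 0.527

0.527


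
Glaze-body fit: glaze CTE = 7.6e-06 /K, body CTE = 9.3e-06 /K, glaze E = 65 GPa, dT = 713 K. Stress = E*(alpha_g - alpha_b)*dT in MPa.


Stress = 65*1000*(7.6e-06 - 9.3e-06)*713 = -78.8 MPa

-78.8


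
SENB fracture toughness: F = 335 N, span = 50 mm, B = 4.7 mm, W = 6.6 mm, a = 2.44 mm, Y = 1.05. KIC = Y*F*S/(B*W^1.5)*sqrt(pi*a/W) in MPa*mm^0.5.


KIC = 1.05*335*50/(4.7*6.6^1.5)*sqrt(pi*2.44/6.6) = 237.84

237.84


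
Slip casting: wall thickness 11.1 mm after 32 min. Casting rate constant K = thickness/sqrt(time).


K = 11.1 / sqrt(32) = 11.1 / 5.6569 = 1.962 mm/min^0.5

1.962


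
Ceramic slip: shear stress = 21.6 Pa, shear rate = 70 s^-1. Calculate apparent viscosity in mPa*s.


eta = tau/gamma * 1000 = 21.6/70 * 1000 = 308.6 mPa*s

308.6


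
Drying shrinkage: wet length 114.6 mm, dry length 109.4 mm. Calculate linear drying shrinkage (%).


DS = (114.6 - 109.4) / 114.6 * 100 = 4.54%

4.54


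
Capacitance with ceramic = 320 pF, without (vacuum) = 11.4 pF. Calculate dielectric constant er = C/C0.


er = 320 / 11.4 = 28.07

28.07


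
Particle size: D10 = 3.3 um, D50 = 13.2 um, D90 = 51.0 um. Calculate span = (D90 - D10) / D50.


Span = (51.0 - 3.3) / 13.2 = 47.7 / 13.2 = 3.614

3.614


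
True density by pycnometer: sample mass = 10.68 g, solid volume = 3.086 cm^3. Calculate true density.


TD = 10.68 / 3.086 = 3.461 g/cm^3

3.461


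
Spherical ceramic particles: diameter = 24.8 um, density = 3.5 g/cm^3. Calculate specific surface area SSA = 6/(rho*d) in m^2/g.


SSA = 6 / (3.5 * 24.8) = 0.069 m^2/g

0.069


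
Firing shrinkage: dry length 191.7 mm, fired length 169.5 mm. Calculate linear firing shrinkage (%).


FS = (191.7 - 169.5) / 191.7 * 100 = 11.58%

11.58


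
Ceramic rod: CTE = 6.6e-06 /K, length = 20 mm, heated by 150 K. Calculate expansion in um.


dL = 6.6e-06 * 20 * 150 * 1000 = 19.8 um

19.8


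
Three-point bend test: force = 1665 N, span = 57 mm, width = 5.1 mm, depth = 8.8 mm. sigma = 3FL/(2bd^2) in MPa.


sigma = 3*1665*57/(2*5.1*8.8^2) = 360.4 MPa

360.4


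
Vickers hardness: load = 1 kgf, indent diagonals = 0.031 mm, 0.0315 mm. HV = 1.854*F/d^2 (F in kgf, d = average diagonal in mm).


d_avg = (0.031+0.0315)/2 = 0.03125 mm
HV = 1.854*1/0.03125^2 = 1898

1898


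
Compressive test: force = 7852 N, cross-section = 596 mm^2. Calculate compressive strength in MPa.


CS = 7852 / 596 = 13.2 MPa

13.2


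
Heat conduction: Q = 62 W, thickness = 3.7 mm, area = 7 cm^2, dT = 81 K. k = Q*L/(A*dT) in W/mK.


k = 62*3.7/1000/(7/10000*81) = 4.05 W/mK

4.05


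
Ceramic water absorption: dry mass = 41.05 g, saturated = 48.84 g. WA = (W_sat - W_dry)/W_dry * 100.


WA = (48.84 - 41.05) / 41.05 * 100 = 18.98%

18.98


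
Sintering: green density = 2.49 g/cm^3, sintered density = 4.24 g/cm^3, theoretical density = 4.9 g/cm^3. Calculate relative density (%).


Relative = 4.24 / 4.9 * 100 = 86.5%

86.5


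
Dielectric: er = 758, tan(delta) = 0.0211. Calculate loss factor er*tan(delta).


Loss = 758 * 0.0211 = 15.994

15.994


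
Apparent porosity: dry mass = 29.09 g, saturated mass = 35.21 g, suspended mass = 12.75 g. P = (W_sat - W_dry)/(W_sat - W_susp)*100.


P = (35.21 - 29.09) / (35.21 - 12.75) * 100 = 6.12 / 22.46 * 100 = 27.2%

27.2


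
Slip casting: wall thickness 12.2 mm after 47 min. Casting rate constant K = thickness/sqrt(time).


K = 12.2 / sqrt(47) = 12.2 / 6.8557 = 1.78 mm/min^0.5

1.78


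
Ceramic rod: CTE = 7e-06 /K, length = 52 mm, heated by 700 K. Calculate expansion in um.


dL = 7e-06 * 52 * 700 * 1000 = 254.8 um

254.8


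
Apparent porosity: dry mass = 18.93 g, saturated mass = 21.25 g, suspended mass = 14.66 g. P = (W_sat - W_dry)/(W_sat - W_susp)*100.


P = (21.25 - 18.93) / (21.25 - 14.66) * 100 = 2.32 / 6.59 * 100 = 35.2%

35.2


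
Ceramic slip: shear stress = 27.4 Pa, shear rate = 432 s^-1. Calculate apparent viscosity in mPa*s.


eta = tau/gamma * 1000 = 27.4/432 * 1000 = 63.4 mPa*s

63.4


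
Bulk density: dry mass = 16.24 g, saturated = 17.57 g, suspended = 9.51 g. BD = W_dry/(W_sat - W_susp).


BD = 16.24 / (17.57 - 9.51) = 16.24 / 8.06 = 2.015 g/cm^3

2.015


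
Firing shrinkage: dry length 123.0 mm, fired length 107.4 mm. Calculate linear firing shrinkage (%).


FS = (123.0 - 107.4) / 123.0 * 100 = 12.68%

12.68


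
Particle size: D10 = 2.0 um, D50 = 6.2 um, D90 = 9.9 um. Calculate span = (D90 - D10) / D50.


Span = (9.9 - 2.0) / 6.2 = 7.9 / 6.2 = 1.274

1.274


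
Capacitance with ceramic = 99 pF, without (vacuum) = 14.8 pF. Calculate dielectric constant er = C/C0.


er = 99 / 14.8 = 6.69

6.69


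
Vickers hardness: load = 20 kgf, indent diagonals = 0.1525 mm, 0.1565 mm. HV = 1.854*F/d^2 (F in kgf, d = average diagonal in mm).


d_avg = (0.1525+0.1565)/2 = 0.1545 mm
HV = 1.854*20/0.1545^2 = 1553

1553


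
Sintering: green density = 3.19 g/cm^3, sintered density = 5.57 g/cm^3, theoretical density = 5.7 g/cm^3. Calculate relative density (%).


Relative = 5.57 / 5.7 * 100 = 97.7%

97.7


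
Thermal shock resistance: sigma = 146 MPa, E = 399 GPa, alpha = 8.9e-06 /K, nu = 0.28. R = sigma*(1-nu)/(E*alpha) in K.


R = 146*(1-0.28)/(399*1000*8.9e-06) = 30 K

30


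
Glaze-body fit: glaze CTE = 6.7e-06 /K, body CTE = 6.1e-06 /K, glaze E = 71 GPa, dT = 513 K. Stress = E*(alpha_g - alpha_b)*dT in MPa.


Stress = 71*1000*(6.7e-06 - 6.1e-06)*513 = 21.9 MPa

21.9


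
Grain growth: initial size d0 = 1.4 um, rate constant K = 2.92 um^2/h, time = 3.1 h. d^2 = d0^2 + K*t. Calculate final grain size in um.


d^2 = 1.4^2 + 2.92*3.1 = 11.012
d = sqrt(11.012) = 3.32 um

3.32


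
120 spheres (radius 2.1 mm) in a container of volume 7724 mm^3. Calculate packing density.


V_sphere = 4/3*pi*2.1^3 = 38.7924 mm^3
Total V = 120*38.7924 = 4655.088 mm^3
PD = 4655.088 / 7724 = 0.603

0.603


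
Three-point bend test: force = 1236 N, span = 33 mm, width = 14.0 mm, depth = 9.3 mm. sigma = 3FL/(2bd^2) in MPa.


sigma = 3*1236*33/(2*14.0*9.3^2) = 50.5 MPa

50.5


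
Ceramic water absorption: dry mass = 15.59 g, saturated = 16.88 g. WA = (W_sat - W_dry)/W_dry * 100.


WA = (16.88 - 15.59) / 15.59 * 100 = 8.27%

8.27


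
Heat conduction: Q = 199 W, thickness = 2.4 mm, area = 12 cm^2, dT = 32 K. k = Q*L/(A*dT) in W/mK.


k = 199*2.4/1000/(12/10000*32) = 12.44 W/mK

12.44


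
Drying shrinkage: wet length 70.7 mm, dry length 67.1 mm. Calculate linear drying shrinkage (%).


DS = (70.7 - 67.1) / 70.7 * 100 = 5.09%

5.09


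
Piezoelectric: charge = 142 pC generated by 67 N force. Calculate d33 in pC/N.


d33 = 142 / 67 = 2.1 pC/N

2.1


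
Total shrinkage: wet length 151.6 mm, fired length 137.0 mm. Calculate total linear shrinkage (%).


TS = (151.6 - 137.0) / 151.6 * 100 = 9.63%

9.63


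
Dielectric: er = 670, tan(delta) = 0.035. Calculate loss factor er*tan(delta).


Loss = 670 * 0.035 = 23.45

23.45


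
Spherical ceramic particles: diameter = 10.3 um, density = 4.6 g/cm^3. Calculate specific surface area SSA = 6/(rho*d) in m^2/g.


SSA = 6 / (4.6 * 10.3) = 0.127 m^2/g

0.127


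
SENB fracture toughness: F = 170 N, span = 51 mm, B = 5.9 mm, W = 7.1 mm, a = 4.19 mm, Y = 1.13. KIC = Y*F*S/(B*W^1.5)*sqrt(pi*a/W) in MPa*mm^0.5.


KIC = 1.13*170*51/(5.9*7.1^1.5)*sqrt(pi*4.19/7.1) = 119.51

119.51


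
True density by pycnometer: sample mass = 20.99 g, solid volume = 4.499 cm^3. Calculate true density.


TD = 20.99 / 4.499 = 4.665 g/cm^3

4.665


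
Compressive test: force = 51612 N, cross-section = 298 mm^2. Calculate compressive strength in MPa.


CS = 51612 / 298 = 173.2 MPa

173.2


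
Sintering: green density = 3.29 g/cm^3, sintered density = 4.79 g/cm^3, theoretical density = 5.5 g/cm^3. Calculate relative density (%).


Relative = 4.79 / 5.5 * 100 = 87.1%

87.1


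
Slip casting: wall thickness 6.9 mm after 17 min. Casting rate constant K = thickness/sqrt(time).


K = 6.9 / sqrt(17) = 6.9 / 4.1231 = 1.673 mm/min^0.5

1.673


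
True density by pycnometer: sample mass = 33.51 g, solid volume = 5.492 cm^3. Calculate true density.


TD = 33.51 / 5.492 = 6.102 g/cm^3

6.102


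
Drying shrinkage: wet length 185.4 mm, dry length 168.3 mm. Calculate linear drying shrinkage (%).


DS = (185.4 - 168.3) / 185.4 * 100 = 9.22%

9.22


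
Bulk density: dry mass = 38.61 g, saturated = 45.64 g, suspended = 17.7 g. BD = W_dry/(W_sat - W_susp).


BD = 38.61 / (45.64 - 17.7) = 38.61 / 27.94 = 1.382 g/cm^3

1.382


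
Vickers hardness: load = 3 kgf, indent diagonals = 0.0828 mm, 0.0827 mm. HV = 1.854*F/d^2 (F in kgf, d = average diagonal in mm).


d_avg = (0.0828+0.0827)/2 = 0.08275 mm
HV = 1.854*3/0.08275^2 = 812

812


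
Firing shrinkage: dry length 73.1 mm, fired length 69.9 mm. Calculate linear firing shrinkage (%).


FS = (73.1 - 69.9) / 73.1 * 100 = 4.38%

4.38


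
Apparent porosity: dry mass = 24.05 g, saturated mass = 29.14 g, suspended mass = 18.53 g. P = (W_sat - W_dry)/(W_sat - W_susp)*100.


P = (29.14 - 24.05) / (29.14 - 18.53) * 100 = 5.09 / 10.61 * 100 = 48.0%

48.0


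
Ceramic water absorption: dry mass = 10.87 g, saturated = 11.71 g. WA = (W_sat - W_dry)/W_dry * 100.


WA = (11.71 - 10.87) / 10.87 * 100 = 7.73%

7.73


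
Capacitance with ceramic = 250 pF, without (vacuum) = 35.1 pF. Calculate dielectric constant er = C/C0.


er = 250 / 35.1 = 7.12

7.12


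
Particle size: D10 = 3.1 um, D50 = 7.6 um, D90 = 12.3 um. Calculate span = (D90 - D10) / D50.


Span = (12.3 - 3.1) / 7.6 = 9.2 / 7.6 = 1.211

1.211


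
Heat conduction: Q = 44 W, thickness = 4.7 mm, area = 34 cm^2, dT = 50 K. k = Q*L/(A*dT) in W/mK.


k = 44*4.7/1000/(34/10000*50) = 1.22 W/mK

1.22


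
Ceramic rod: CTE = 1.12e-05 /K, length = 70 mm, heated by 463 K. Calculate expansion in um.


dL = 1.12e-05 * 70 * 463 * 1000 = 362.992 um

362.992


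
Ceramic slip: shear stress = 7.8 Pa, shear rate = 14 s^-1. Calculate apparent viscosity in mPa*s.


eta = tau/gamma * 1000 = 7.8/14 * 1000 = 557.1 mPa*s

557.1


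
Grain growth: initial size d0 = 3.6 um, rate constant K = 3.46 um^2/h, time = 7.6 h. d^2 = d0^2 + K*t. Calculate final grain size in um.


d^2 = 3.6^2 + 3.46*7.6 = 39.256
d = sqrt(39.256) = 6.27 um

6.27


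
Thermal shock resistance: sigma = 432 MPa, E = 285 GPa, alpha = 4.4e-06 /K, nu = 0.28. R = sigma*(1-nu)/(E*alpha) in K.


R = 432*(1-0.28)/(285*1000*4.4e-06) = 248 K

248


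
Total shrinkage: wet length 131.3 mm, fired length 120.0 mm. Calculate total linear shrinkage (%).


TS = (131.3 - 120.0) / 131.3 * 100 = 8.61%

8.61


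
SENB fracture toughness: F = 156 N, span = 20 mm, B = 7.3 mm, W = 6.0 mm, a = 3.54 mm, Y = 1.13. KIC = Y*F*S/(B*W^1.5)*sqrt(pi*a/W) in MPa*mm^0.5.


KIC = 1.13*156*20/(7.3*6.0^1.5)*sqrt(pi*3.54/6.0) = 44.74

44.74


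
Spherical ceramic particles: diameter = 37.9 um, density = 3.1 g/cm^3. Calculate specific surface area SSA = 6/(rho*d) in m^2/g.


SSA = 6 / (3.1 * 37.9) = 0.051 m^2/g

0.051


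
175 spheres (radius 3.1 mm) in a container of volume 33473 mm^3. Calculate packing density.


V_sphere = 4/3*pi*3.1^3 = 124.7882 mm^3
Total V = 175*124.7882 = 21837.935 mm^3
PD = 21837.935 / 33473 = 0.652

0.652


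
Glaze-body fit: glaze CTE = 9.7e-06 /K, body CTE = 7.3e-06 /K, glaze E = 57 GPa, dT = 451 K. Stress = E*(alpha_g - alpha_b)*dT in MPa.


Stress = 57*1000*(9.7e-06 - 7.3e-06)*451 = 61.7 MPa

61.7


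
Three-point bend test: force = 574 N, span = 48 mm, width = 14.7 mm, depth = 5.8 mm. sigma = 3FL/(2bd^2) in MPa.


sigma = 3*574*48/(2*14.7*5.8^2) = 83.6 MPa

83.6


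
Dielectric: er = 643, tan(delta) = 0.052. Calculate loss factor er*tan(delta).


Loss = 643 * 0.052 = 33.436

33.436


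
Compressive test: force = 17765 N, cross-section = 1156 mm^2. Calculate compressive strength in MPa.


CS = 17765 / 1156 = 15.4 MPa

15.4


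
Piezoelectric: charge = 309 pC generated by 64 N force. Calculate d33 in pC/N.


d33 = 309 / 64 = 4.8 pC/N

4.8


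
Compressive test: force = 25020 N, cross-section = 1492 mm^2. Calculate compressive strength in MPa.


CS = 25020 / 1492 = 16.8 MPa

16.8


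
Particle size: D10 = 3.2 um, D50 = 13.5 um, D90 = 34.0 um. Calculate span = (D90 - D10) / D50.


Span = (34.0 - 3.2) / 13.5 = 30.8 / 13.5 = 2.281

2.281


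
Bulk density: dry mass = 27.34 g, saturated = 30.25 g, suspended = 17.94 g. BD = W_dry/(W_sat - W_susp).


BD = 27.34 / (30.25 - 17.94) = 27.34 / 12.31 = 2.221 g/cm^3

2.221


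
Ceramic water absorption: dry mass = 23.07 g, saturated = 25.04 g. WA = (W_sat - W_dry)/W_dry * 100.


WA = (25.04 - 23.07) / 23.07 * 100 = 8.54%

8.54


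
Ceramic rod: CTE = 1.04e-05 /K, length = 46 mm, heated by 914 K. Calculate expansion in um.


dL = 1.04e-05 * 46 * 914 * 1000 = 437.258 um

437.258


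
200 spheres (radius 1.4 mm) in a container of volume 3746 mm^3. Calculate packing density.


V_sphere = 4/3*pi*1.4^3 = 11.494 mm^3
Total V = 200*11.494 = 2298.8 mm^3
PD = 2298.8 / 3746 = 0.614

0.614


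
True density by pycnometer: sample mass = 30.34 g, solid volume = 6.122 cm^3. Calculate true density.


TD = 30.34 / 6.122 = 4.956 g/cm^3

4.956


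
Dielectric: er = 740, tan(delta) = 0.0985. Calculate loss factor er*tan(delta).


Loss = 740 * 0.0985 = 72.89

72.89


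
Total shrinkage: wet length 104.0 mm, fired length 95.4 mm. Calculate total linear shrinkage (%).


TS = (104.0 - 95.4) / 104.0 * 100 = 8.27%

8.27


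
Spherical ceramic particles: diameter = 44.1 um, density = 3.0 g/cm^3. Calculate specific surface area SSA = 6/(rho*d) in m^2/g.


SSA = 6 / (3.0 * 44.1) = 0.045 m^2/g

0.045


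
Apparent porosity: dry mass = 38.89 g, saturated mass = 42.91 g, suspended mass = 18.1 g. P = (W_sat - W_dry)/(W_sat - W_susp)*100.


P = (42.91 - 38.89) / (42.91 - 18.1) * 100 = 4.02 / 24.81 * 100 = 16.2%

16.2


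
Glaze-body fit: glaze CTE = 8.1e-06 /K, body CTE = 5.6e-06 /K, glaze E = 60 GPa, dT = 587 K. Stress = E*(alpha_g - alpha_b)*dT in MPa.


Stress = 60*1000*(8.1e-06 - 5.6e-06)*587 = 88.1 MPa

88.1


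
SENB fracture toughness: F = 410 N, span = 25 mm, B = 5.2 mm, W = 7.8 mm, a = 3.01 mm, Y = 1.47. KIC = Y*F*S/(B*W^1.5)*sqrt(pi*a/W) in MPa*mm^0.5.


KIC = 1.47*410*25/(5.2*7.8^1.5)*sqrt(pi*3.01/7.8) = 146.46

146.46


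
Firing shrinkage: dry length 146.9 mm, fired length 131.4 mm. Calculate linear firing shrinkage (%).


FS = (146.9 - 131.4) / 146.9 * 100 = 10.55%

10.55


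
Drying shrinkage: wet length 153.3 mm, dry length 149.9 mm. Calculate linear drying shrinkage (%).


DS = (153.3 - 149.9) / 153.3 * 100 = 2.22%

2.22


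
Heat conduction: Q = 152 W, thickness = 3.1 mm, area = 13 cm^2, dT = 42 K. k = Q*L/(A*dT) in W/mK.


k = 152*3.1/1000/(13/10000*42) = 8.63 W/mK

8.63


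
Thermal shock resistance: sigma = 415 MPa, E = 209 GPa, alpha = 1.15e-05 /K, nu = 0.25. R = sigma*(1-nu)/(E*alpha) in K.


R = 415*(1-0.25)/(209*1000*1.15e-05) = 129 K

129


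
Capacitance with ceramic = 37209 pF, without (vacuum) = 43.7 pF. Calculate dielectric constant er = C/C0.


er = 37209 / 43.7 = 851.46

851.46


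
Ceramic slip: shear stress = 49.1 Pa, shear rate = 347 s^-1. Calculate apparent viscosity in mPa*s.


eta = tau/gamma * 1000 = 49.1/347 * 1000 = 141.5 mPa*s

141.5


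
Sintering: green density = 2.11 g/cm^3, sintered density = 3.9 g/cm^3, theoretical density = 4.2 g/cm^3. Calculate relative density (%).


Relative = 3.9 / 4.2 * 100 = 92.9%

92.9


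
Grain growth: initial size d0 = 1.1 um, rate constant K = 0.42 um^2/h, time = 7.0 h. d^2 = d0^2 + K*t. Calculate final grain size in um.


d^2 = 1.1^2 + 0.42*7.0 = 4.15
d = sqrt(4.15) = 2.04 um

2.04


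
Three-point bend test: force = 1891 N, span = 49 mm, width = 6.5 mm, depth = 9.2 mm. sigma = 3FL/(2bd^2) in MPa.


sigma = 3*1891*49/(2*6.5*9.2^2) = 252.6 MPa

252.6


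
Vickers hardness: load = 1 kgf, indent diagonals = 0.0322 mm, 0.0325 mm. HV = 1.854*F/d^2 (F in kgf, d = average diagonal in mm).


d_avg = (0.0322+0.0325)/2 = 0.03235 mm
HV = 1.854*1/0.03235^2 = 1772

1772


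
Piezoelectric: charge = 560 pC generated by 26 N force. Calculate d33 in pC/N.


d33 = 560 / 26 = 21.5 pC/N

21.5


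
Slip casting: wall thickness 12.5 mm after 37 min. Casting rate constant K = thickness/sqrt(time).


K = 12.5 / sqrt(37) = 12.5 / 6.0828 = 2.055 mm/min^0.5

2.055


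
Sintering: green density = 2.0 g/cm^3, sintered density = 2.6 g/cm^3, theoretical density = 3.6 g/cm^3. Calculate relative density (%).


Relative = 2.6 / 3.6 * 100 = 72.2%

72.2


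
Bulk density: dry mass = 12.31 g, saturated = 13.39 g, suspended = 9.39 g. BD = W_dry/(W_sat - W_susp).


BD = 12.31 / (13.39 - 9.39) = 12.31 / 4.0 = 3.078 g/cm^3

3.078


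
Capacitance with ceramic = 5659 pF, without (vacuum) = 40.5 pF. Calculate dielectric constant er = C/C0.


er = 5659 / 40.5 = 139.73

139.73


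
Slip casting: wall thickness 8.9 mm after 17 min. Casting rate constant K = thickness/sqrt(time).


K = 8.9 / sqrt(17) = 8.9 / 4.1231 = 2.159 mm/min^0.5

2.159


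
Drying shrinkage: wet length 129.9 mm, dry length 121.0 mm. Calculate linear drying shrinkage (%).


DS = (129.9 - 121.0) / 129.9 * 100 = 6.85%

6.85


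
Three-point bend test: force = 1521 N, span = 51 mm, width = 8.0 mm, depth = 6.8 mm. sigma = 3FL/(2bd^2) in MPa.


sigma = 3*1521*51/(2*8.0*6.8^2) = 314.5 MPa

314.5


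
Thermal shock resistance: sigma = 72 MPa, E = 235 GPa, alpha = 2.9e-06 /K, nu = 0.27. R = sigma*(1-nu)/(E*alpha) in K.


R = 72*(1-0.27)/(235*1000*2.9e-06) = 77 K

77


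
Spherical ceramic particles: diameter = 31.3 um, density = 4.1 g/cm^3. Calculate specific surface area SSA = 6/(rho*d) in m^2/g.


SSA = 6 / (4.1 * 31.3) = 0.047 m^2/g

0.047


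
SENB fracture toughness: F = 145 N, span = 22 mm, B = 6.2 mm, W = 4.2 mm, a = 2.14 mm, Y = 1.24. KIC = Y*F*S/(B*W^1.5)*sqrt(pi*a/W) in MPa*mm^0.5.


KIC = 1.24*145*22/(6.2*4.2^1.5)*sqrt(pi*2.14/4.2) = 93.78

93.78


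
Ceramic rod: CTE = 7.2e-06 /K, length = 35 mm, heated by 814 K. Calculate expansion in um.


dL = 7.2e-06 * 35 * 814 * 1000 = 205.128 um

205.128


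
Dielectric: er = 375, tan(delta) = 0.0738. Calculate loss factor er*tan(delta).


Loss = 375 * 0.0738 = 27.675

27.675


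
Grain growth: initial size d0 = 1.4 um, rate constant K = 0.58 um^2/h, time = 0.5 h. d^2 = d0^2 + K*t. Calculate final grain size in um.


d^2 = 1.4^2 + 0.58*0.5 = 2.25
d = sqrt(2.25) = 1.5 um

1.5


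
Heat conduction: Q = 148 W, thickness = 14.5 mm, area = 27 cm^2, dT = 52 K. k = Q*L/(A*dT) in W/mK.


k = 148*14.5/1000/(27/10000*52) = 15.28 W/mK

15.28


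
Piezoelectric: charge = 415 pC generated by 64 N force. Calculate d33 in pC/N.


d33 = 415 / 64 = 6.5 pC/N

6.5


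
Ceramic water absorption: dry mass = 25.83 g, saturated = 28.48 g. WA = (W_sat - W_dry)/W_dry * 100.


WA = (28.48 - 25.83) / 25.83 * 100 = 10.26%

10.26


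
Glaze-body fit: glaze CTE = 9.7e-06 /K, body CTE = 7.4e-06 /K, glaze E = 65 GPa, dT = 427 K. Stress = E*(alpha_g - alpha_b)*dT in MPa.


Stress = 65*1000*(9.7e-06 - 7.4e-06)*427 = 63.8 MPa

63.8


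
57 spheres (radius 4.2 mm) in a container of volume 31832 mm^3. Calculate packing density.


V_sphere = 4/3*pi*4.2^3 = 310.3391 mm^3
Total V = 57*310.3391 = 17689.3287 mm^3
PD = 17689.3287 / 31832 = 0.556

0.556


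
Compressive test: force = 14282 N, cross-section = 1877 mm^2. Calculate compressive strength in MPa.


CS = 14282 / 1877 = 7.6 MPa

7.6


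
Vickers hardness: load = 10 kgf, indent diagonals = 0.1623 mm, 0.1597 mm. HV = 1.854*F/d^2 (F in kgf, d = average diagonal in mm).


d_avg = (0.1623+0.1597)/2 = 0.161 mm
HV = 1.854*10/0.161^2 = 715

715


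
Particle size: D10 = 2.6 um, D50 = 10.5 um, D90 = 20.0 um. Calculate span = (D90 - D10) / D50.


Span = (20.0 - 2.6) / 10.5 = 17.4 / 10.5 = 1.657

1.657


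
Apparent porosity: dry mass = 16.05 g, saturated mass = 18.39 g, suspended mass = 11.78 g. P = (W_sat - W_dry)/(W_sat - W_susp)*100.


P = (18.39 - 16.05) / (18.39 - 11.78) * 100 = 2.34 / 6.61 * 100 = 35.4%

35.4


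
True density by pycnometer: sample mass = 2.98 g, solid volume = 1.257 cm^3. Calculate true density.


TD = 2.98 / 1.257 = 2.371 g/cm^3

2.371


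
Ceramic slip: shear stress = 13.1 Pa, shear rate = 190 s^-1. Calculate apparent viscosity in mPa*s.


eta = tau/gamma * 1000 = 13.1/190 * 1000 = 68.9 mPa*s

68.9


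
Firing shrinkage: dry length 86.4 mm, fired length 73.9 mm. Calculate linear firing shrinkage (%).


FS = (86.4 - 73.9) / 86.4 * 100 = 14.47%

14.47


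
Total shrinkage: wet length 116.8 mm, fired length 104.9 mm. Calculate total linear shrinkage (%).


TS = (116.8 - 104.9) / 116.8 * 100 = 10.19%

10.19


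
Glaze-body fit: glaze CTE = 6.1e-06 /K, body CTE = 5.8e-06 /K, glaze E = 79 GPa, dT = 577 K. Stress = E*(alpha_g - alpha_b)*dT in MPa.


Stress = 79*1000*(6.1e-06 - 5.8e-06)*577 = 13.7 MPa

13.7


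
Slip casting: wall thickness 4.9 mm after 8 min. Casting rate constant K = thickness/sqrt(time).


K = 4.9 / sqrt(8) = 4.9 / 2.8284 = 1.732 mm/min^0.5

1.732


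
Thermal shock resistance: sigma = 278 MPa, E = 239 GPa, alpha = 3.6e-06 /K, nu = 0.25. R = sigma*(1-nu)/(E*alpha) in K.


R = 278*(1-0.25)/(239*1000*3.6e-06) = 242 K

242


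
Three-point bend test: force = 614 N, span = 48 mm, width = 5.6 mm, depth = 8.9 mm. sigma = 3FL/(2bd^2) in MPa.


sigma = 3*614*48/(2*5.6*8.9^2) = 99.7 MPa

99.7


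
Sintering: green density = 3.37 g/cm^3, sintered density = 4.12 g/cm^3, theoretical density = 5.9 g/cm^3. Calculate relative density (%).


Relative = 4.12 / 5.9 * 100 = 69.8%

69.8


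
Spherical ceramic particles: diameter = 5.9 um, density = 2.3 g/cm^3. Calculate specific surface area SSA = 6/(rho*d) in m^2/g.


SSA = 6 / (2.3 * 5.9) = 0.442 m^2/g

0.442


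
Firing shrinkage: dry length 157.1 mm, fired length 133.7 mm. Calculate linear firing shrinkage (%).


FS = (157.1 - 133.7) / 157.1 * 100 = 14.89%

14.89


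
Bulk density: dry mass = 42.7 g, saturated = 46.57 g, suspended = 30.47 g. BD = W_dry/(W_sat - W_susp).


BD = 42.7 / (46.57 - 30.47) = 42.7 / 16.1 = 2.652 g/cm^3

2.652


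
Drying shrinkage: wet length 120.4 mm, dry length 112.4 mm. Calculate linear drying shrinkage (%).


DS = (120.4 - 112.4) / 120.4 * 100 = 6.64%

6.64


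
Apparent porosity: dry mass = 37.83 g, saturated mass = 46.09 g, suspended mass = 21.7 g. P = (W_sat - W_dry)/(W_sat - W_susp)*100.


P = (46.09 - 37.83) / (46.09 - 21.7) * 100 = 8.26 / 24.39 * 100 = 33.9%

33.9


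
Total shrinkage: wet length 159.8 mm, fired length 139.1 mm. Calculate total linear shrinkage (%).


TS = (159.8 - 139.1) / 159.8 * 100 = 12.95%

12.95


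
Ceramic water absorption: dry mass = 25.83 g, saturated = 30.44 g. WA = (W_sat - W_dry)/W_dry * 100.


WA = (30.44 - 25.83) / 25.83 * 100 = 17.85%

17.85


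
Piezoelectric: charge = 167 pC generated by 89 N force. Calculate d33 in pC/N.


d33 = 167 / 89 = 1.9 pC/N

1.9


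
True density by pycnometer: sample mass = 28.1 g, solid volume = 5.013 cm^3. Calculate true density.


TD = 28.1 / 5.013 = 5.605 g/cm^3

5.605


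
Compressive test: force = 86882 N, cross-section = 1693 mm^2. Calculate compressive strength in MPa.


CS = 86882 / 1693 = 51.3 MPa

51.3


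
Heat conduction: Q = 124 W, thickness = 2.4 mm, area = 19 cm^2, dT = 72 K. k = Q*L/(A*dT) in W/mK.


k = 124*2.4/1000/(19/10000*72) = 2.18 W/mK

2.18


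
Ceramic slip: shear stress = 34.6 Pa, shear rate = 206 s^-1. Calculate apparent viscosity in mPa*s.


eta = tau/gamma * 1000 = 34.6/206 * 1000 = 168.0 mPa*s

168.0


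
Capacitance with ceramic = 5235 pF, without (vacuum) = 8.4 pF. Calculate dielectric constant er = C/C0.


er = 5235 / 8.4 = 623.21

623.21


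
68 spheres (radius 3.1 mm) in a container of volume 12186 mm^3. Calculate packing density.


V_sphere = 4/3*pi*3.1^3 = 124.7882 mm^3
Total V = 68*124.7882 = 8485.5976 mm^3
PD = 8485.5976 / 12186 = 0.696

0.696


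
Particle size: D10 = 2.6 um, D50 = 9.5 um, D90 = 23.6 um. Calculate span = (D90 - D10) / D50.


Span = (23.6 - 2.6) / 9.5 = 21.0 / 9.5 = 2.211

2.211


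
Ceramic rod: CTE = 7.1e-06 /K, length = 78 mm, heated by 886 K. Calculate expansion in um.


dL = 7.1e-06 * 78 * 886 * 1000 = 490.667 um

490.667


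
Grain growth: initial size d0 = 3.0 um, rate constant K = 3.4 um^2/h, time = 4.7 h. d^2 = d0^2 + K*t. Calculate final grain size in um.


d^2 = 3.0^2 + 3.4*4.7 = 24.98
d = sqrt(24.98) = 5.0 um

5.0


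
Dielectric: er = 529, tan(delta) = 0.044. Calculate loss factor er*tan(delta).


Loss = 529 * 0.044 = 23.276

23.276


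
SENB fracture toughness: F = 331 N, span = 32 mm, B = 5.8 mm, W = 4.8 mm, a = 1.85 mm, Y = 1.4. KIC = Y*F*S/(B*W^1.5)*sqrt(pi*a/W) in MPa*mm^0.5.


KIC = 1.4*331*32/(5.8*4.8^1.5)*sqrt(pi*1.85/4.8) = 267.52

267.52


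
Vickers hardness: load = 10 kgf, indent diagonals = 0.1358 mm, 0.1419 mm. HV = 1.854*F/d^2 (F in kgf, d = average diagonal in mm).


d_avg = (0.1358+0.1419)/2 = 0.13885 mm
HV = 1.854*10/0.13885^2 = 962

962
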